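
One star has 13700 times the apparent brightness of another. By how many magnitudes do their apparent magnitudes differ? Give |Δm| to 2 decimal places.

Pogson: Δm = −2.5 log₁₀(ratio) = −2.5 log₁₀(13700) = −2.5 × 4.1367 = -10.342

|Δm| ≈ 10.34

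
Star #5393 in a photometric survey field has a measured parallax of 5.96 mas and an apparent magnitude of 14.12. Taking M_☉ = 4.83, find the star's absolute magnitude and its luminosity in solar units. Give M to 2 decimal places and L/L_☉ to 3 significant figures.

M ≈ 8.00; L/L_☉ ≈ 0.0541

d = 1/p = 1000/5.96 mas = 167.8 pc
M = m − 5 log₁₀ d + 5 = 14.12 − 5·2.2248 + 5 = 7.996
M − M_☉ = 7.996 − 4.83 = 3.166
L/L_☉ = 10^(−0.4 × 3.166) = 0.05414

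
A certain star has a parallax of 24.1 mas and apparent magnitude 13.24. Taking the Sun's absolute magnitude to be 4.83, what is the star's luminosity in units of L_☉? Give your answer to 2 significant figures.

L/L_☉ ≈ 7.4×10^-3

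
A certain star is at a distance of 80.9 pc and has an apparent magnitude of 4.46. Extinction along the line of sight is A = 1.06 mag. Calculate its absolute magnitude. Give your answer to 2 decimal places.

M ≈ -1.14

5 log₁₀(d/10 pc) = 5 log₁₀(80.90) − 5 = 4.540
M = m − 5 log₁₀(d/10) − A = 4.46 − 4.540 − 1.06 = -1.140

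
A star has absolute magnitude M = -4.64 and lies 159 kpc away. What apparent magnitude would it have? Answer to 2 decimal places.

d = 159 kpc = 159000 pc
m = M + 5 log₁₀ d − 5 = -4.64 + 5·5.2014 − 5 = 16.367

m ≈ 16.37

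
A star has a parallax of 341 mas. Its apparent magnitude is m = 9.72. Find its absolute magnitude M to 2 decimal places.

p = 341 mas = 0.341″ → d = 1/p = 2.933 pc
5 log₁₀(d/10 pc) = 5 log₁₀(2.933) − 5 = -2.664
M = m − 5 log₁₀(d/10) = 9.72 + 2.664 = 12.384

M ≈ 12.38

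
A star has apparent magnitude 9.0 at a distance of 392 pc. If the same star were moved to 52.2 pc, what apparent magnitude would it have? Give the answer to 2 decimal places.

m ≈ 4.62

Flux ∝ 1/d², so Δm = 5 log₁₀(d₂/d₁) = 5 log₁₀(52.2/392) = -4.378
m₂ = m₁ + Δm = 9.0 + (-4.378) = 4.622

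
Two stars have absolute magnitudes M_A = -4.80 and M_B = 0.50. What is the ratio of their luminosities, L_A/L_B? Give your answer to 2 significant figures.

ΔM = M_A − M_B = -5.30
L_A/L_B = 10^(−0.4 ΔM) = 10^2.120 = 131.8

L_A/L_B ≈ 130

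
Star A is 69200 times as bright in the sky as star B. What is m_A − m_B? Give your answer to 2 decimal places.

m_A − m_B ≈ -12.10

Pogson: Δm = −2.5 log₁₀(ratio) = −2.5 log₁₀(69200) = −2.5 × 4.8401 = -12.100
Star A is brighter, so it has the smaller magnitude: the difference is negative.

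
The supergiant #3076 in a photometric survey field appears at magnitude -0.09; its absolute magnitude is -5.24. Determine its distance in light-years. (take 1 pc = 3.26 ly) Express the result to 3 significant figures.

d ≈ 349 ly

Distance modulus: m − M = -0.09 − (-5.24) = 5.150
m − M = 5 log₁₀ d − 5
log₁₀ d = (m − M)/5 + 1 = 2.0300
d = 10^2.0300 = 107.2 pc
= 349.3 ly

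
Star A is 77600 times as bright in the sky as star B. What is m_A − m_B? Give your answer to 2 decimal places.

Pogson: Δm = −2.5 log₁₀(ratio) = −2.5 log₁₀(77600) = −2.5 × 4.8899 = -12.225
Star A is brighter, so it has the smaller magnitude: the difference is negative.

m_A − m_B ≈ -12.22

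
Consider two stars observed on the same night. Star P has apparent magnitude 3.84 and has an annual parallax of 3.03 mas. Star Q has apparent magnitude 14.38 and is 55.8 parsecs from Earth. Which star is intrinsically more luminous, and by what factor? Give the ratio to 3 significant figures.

Star P: p = 3.03 mas = 3.03×10^-3″ → d = 1/p = 330.0 pc
Star P: M = m − 5 log₁₀ d + 5 = 3.84 − 5·2.5186 + 5 = -3.753
Star Q: M = m − 5 log₁₀ d + 5 = 14.38 − 5·1.7466 + 5 = 10.647
ΔM = M_P − M_Q = -3.753 − (10.647) = -14.400; smaller M is more luminous → Star P.
L ratio = 10^(0.4 |ΔM|) = 10^5.760 = 575200

Star P is more luminous, by a factor of 575000.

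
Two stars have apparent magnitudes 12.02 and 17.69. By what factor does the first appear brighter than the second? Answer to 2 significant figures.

190

Magnitude difference = -5.67
Flux ratio = 10^(−0.4 Δm) = 10^(−0.4 × -5.67) = 10^2.268 = 185.4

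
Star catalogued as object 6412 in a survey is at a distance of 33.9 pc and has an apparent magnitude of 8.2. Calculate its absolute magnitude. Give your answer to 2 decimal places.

M ≈ 5.55

5 log₁₀(d/10 pc) = 5 log₁₀(33.90) − 5 = 2.651
M = m − 5 log₁₀(d/10) = 8.2 − 2.651 = 5.549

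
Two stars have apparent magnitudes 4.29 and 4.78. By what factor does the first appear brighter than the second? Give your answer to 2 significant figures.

1.6

Magnitude difference = -0.49
Flux ratio = 10^(−0.4 Δm) = 10^(−0.4 × -0.49) = 10^0.196 = 1.570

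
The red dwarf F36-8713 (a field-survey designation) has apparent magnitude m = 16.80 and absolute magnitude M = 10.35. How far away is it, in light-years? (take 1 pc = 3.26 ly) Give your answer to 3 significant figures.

d ≈ 636 ly

μ = m − M = 6.450
m − M = 5 log₁₀ d − 5
log₁₀ d = (m − M)/5 + 1 = 2.2900
d = 10^2.2900 = 195.0 pc
= 635.6 ly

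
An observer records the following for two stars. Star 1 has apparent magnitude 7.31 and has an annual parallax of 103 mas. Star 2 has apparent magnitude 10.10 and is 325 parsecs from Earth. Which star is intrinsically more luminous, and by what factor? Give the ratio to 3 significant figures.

Star 2 is more luminous, by a factor of 85.8.

Star 1: p = 103 mas = 0.103″ → d = 1/p = 9.709 pc
Star 1: M = m − 5 log₁₀ d + 5 = 7.31 − 5·0.9872 + 5 = 7.374
Star 2: M = m − 5 log₁₀ d + 5 = 10.10 − 5·2.5119 + 5 = 2.541
ΔM = M_1 − M_2 = 7.374 − (2.541) = 4.834; smaller M is more luminous → Star 2.
L ratio = 10^(0.4 |ΔM|) = 10^1.933 = 85.79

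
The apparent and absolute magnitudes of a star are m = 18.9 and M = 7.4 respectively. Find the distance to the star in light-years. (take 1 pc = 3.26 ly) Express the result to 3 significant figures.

d ≈ 6500 ly

Distance modulus: m − M = 18.9 − (7.4) = 11.500
m − M = 5 log₁₀ d − 5
log₁₀ d = (m − M)/5 + 1 = 3.3000
d = 10^3.3000 = 1995 pc
= 6505 ly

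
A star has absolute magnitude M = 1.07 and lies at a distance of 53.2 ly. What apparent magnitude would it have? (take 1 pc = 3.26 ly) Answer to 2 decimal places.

m ≈ 2.13

d = 53.2 ly / 3.26 = 16.32 pc
m = M + 5 log₁₀ d − 5 = 1.07 + 5·1.2127 − 5 = 2.133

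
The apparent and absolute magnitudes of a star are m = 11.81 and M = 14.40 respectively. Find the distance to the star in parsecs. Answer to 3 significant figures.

d ≈ 3.03 pc

Distance modulus: m − M = 11.81 − (14.40) = -2.590
m − M = 5 log₁₀ d − 5
log₁₀ d = (m − M)/5 + 1 = 0.4820
d = 10^0.4820 = 3.034 pc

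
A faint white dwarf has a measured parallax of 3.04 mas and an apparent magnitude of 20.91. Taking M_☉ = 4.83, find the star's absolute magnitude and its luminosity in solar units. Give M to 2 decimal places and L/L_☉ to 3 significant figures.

M ≈ 13.32; L/L_☉ ≈ 4.00×10^-4

d = 1/p = 1000/3.04 mas = 328.9 pc
M = m − 5 log₁₀ d + 5 = 20.91 − 5·2.5171 + 5 = 13.324
M − M_☉ = 13.324 − 4.83 = 8.494
L/L_☉ = 10^(−0.4 × 8.494) = 4.002×10^-4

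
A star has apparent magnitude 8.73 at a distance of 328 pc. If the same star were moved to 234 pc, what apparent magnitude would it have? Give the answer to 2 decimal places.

Flux ∝ 1/d², so Δm = 5 log₁₀(d₂/d₁) = 5 log₁₀(234/328) = -0.733
m₂ = m₁ + Δm = 8.73 + (-0.733) = 7.997

m ≈ 8.00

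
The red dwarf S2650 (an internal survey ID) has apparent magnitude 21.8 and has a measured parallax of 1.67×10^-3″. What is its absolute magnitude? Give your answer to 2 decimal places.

d = 1/p = 1/1.67×10^-3″ = 598.8 pc
5 log₁₀(d/10 pc) = 5 log₁₀(598.8) − 5 = 8.886
M = m − 5 log₁₀(d/10) = 21.8 − 8.886 = 12.914

M ≈ 12.91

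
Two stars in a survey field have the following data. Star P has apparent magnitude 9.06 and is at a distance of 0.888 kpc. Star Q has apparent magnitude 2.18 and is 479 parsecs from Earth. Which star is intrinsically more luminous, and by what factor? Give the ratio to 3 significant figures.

Star Q is more luminous, by a factor of 164.

Star P: d = 0.888 kpc = 888.0 pc
Star P: M = m − 5 log₁₀ d + 5 = 9.06 − 5·2.9484 + 5 = -0.682
Star Q: M = m − 5 log₁₀ d + 5 = 2.18 − 5·2.6803 + 5 = -6.222
ΔM = M_P − M_Q = -0.682 − (-6.222) = 5.540; smaller M is more luminous → Star Q.
L ratio = 10^(0.4 |ΔM|) = 10^2.216 = 164.4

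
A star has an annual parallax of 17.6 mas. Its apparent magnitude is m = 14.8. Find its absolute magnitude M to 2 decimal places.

p = 17.6 mas = 0.0176″ → d = 1/p = 56.82 pc
5 log₁₀(d/10 pc) = 5 log₁₀(56.82) − 5 = 3.772
M = m − 5 log₁₀(d/10) = 14.8 − 3.772 = 11.028

M ≈ 11.03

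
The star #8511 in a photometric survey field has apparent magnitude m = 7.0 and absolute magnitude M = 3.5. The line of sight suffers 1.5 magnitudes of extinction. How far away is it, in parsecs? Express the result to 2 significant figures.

m − M = 5 log₁₀(d/10 pc) + A  ⇒  7.0 − (3.5) − 1.5 = 5 log₁₀(d/10)
2.000 = 5 log₁₀(d/10)
log₁₀ d = (m − M − A)/5 + 1 = 1.4000
d = 10^1.4000 = 25.12 pc

d ≈ 25 pc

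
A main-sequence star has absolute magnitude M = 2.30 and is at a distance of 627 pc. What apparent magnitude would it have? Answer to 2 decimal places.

m ≈ 11.29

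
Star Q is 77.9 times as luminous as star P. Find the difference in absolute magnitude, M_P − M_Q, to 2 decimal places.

M_P − M_Q ≈ 4.73

Pogson: ΔM = −2.5 log₁₀(ratio) = −2.5 log₁₀(77.9) = −2.5 × 1.8915 = -4.729
Star Q is brighter so has the smaller magnitude: M_P − M_Q is positive.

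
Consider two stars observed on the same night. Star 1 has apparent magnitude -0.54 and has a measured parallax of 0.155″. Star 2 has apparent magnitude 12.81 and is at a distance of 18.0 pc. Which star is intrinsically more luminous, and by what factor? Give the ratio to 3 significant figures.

Star 1: d = 1/p = 1/0.155″ = 6.452 pc
Star 1: M = m − 5 log₁₀ d + 5 = -0.54 − 5·0.8097 + 5 = 0.412
Star 2: M = m − 5 log₁₀ d + 5 = 12.81 − 5·1.2553 + 5 = 11.534
ΔM = M_1 − M_2 = 0.412 − (11.534) = -11.122; smaller M is more luminous → Star 1.
L ratio = 10^(0.4 |ΔM|) = 10^4.449 = 28110

Star 1 is more luminous, by a factor of 28100.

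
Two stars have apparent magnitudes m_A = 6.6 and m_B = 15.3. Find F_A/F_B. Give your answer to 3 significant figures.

F_A/F_B ≈ 3020

Magnitude difference = -8.7
Flux ratio = 10^(−0.4 Δm) = 10^(−0.4 × -8.7) = 10^3.480 = 3020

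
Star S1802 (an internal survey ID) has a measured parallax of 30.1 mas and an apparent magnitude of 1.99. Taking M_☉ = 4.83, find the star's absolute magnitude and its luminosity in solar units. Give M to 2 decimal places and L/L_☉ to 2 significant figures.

M ≈ -0.62; L/L_☉ ≈ 150

d = 1/p = 1000/30.1 mas = 33.22 pc
M = m − 5 log₁₀ d + 5 = 1.99 − 5·1.5214 + 5 = -0.617
M − M_☉ = -0.617 − 4.83 = -5.447
L/L_☉ = 10^(−0.4 × -5.447) = 151.0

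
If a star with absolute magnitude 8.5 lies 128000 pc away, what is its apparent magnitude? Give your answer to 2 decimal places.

m = M + 5 log₁₀ d − 5 = 8.5 + 5·5.1072 − 5 = 29.036

m ≈ 29.04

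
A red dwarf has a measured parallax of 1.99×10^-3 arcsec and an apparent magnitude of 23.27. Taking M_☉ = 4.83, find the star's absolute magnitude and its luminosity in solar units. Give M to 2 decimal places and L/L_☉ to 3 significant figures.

M ≈ 14.76; L/L_☉ ≈ 1.06×10^-4

d = 1/p = 1/1.99×10^-3″ = 502.5 pc
M = m − 5 log₁₀ d + 5 = 23.27 − 5·2.7011 + 5 = 14.764
M − M_☉ = 14.764 − 4.83 = 9.934
L/L_☉ = 10^(−0.4 × 9.934) = 1.062×10^-4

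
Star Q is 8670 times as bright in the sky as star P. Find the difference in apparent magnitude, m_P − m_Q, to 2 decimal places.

Pogson: Δm = −2.5 log₁₀(ratio) = −2.5 log₁₀(8670) = −2.5 × 3.9380 = -9.845
Star Q is brighter so has the smaller magnitude: m_P − m_Q is positive.

m_P − m_Q ≈ 9.85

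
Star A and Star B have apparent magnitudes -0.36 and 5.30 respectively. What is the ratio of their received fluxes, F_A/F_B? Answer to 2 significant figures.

Δm = -0.36 − (5.30) = -5.66
Flux ratio = 10^(−0.4 Δm) = 10^(−0.4 × -5.66) = 10^2.264 = 183.7

F_A/F_B ≈ 180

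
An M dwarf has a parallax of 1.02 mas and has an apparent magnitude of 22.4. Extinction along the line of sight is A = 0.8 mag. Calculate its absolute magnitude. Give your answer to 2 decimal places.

M ≈ 11.64

p = 1.02 mas = 1.02×10^-3″ → d = 1/p = 980.4 pc
5 log₁₀(d/10 pc) = 5 log₁₀(980.4) − 5 = 9.957
M = m − 5 log₁₀(d/10) − A = 22.4 − 9.957 − 0.8 = 11.643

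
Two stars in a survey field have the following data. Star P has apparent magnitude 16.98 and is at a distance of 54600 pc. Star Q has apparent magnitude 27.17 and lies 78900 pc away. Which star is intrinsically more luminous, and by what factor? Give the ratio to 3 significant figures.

Star P is more luminous, by a factor of 5700.

Star P: M = m − 5 log₁₀ d + 5 = 16.98 − 5·4.7372 + 5 = -1.706
Star Q: M = m − 5 log₁₀ d + 5 = 27.17 − 5·4.8971 + 5 = 7.685
ΔM = M_P − M_Q = -1.706 − (7.685) = -9.391; smaller M is more luminous → Star P.
L ratio = 10^(0.4 |ΔM|) = 10^3.756 = 5705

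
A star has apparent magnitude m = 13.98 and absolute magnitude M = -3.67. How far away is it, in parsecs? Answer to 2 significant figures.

d ≈ 34000 pc

Distance modulus: m − M = 13.98 − (-3.67) = 17.650
m − M = 5 log₁₀ d − 5
log₁₀ d = (m − M)/5 + 1 = 4.5300
d = 10^4.5300 = 33880 pc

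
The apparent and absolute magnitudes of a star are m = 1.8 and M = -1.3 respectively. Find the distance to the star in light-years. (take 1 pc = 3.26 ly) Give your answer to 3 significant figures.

μ = m − M = 3.100
m − M = 5 log₁₀ d − 5
log₁₀ d = (m − M)/5 + 1 = 1.6200
d = 10^1.6200 = 41.69 pc
= 135.9 ly

d ≈ 136 ly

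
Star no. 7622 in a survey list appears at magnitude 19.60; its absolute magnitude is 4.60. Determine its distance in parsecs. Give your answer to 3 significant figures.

d ≈ 10000 pc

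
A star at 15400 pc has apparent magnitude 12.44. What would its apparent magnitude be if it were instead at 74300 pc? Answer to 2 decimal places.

m ≈ 15.86

Flux ∝ 1/d², so Δm = 5 log₁₀(d₂/d₁) = 5 log₁₀(74300/15400) = 3.417
m₂ = m₁ + Δm = 12.44 + (3.417) = 15.857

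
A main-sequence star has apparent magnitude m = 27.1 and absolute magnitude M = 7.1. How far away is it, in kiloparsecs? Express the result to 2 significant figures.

d ≈ 100 kpc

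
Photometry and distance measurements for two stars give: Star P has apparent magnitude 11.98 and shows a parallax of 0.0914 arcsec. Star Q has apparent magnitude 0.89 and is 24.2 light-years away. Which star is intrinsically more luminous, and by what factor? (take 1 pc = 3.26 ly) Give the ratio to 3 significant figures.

Star P: d = 1/p = 1/0.0914″ = 10.94 pc
Star P: M = m − 5 log₁₀ d + 5 = 11.98 − 5·1.0391 + 5 = 11.785
Star Q: d = 24.2 ly / 3.26 = 7.423 pc
Star Q: M = m − 5 log₁₀ d + 5 = 0.89 − 5·0.8706 + 5 = 1.537
ΔM = M_P − M_Q = 11.785 − (1.537) = 10.248; smaller M is more luminous → Star Q.
L ratio = 10^(0.4 |ΔM|) = 10^4.099 = 12560

Star Q is more luminous, by a factor of 12600.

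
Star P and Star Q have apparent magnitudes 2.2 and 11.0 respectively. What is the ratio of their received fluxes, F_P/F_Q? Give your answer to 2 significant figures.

Magnitude difference = -8.8
Flux ratio = 10^(−0.4 Δm) = 10^(−0.4 × -8.8) = 10^3.520 = 3311

F_P/F_Q ≈ 3300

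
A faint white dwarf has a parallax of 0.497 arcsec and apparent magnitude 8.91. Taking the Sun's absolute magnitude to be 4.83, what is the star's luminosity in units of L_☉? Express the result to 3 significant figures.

L/L_☉ ≈ 9.45×10^-4

d = 1/p = 1/0.497″ = 2.012 pc
M = m − 5 log₁₀ d + 5 = 8.91 − 5·0.3036 + 5 = 12.392
M − M_☉ = 12.392 − 4.83 = 7.562
L/L_☉ = 10^(−0.4 × 7.562) = 9.447×10^-4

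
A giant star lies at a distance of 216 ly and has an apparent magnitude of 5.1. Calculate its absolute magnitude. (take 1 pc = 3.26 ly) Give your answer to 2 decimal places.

M ≈ 0.99

d = 216 ly / 3.26 = 66.26 pc
5 log₁₀(d/10 pc) = 5 log₁₀(66.26) − 5 = 4.106
M = m − 5 log₁₀(d/10) = 5.1 − 4.106 = 0.994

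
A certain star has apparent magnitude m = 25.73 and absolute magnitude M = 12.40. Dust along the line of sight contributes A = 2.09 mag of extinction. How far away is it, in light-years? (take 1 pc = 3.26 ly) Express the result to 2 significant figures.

m − M = 5 log₁₀(d/10 pc) + A  ⇒  25.73 − (12.40) − 2.09 = 5 log₁₀(d/10)
11.240 = 5 log₁₀(d/10)
log₁₀ d = (m − M − A)/5 + 1 = 3.2480
d = 10^3.2480 = 1770 pc
= 5771 ly

d ≈ 5800 ly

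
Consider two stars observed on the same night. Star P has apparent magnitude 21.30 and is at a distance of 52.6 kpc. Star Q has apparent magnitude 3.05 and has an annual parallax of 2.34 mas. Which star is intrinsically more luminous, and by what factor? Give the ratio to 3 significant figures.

Star Q is more luminous, by a factor of 1320.

Star P: d = 52.6 kpc = 52600 pc
Star P: M = m − 5 log₁₀ d + 5 = 21.30 − 5·4.7210 + 5 = 2.695
Star Q: p = 2.34 mas = 2.34×10^-3″ → d = 1/p = 427.4 pc
Star Q: M = m − 5 log₁₀ d + 5 = 3.05 − 5·2.6308 + 5 = -5.104
ΔM = M_P − M_Q = 2.695 − (-5.104) = 7.799; smaller M is more luminous → Star Q.
L ratio = 10^(0.4 |ΔM|) = 10^3.120 = 1317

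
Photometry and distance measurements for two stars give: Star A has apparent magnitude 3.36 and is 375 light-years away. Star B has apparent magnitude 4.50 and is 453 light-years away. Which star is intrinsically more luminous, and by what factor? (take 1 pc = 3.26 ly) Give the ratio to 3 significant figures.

Star A: d = 375 ly / 3.26 = 115.0 pc
Star A: M = m − 5 log₁₀ d + 5 = 3.36 − 5·2.0608 + 5 = -1.944
Star B: d = 453 ly / 3.26 = 139.0 pc
Star B: M = m − 5 log₁₀ d + 5 = 4.50 − 5·2.1429 + 5 = -1.214
ΔM = M_A − M_B = -1.944 − (-1.214) = -0.730; smaller M is more luminous → Star A.
L ratio = 10^(0.4 |ΔM|) = 10^0.292 = 1.958

Star A is more luminous, by a factor of 1.96.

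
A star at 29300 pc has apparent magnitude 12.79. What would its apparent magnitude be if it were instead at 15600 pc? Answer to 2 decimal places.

m ≈ 11.42

Flux ∝ 1/d², so Δm = 5 log₁₀(d₂/d₁) = 5 log₁₀(15600/29300) = -1.369
m₂ = m₁ + Δm = 12.79 + (-1.369) = 11.421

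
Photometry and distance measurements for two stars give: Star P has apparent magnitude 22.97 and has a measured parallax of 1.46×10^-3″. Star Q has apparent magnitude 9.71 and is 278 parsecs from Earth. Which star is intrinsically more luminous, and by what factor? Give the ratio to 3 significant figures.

Star Q is more luminous, by a factor of 33200.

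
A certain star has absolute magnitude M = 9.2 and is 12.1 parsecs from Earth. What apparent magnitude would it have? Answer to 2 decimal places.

m ≈ 9.61

m = M + 5 log₁₀ d − 5 = 9.2 + 5·1.0828 − 5 = 9.614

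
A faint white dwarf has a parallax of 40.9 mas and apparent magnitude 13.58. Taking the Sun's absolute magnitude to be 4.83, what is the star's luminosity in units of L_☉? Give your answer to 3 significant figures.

L/L_☉ ≈ 1.89×10^-3

d = 1/p = 1000/40.9 mas = 24.45 pc
M = m − 5 log₁₀ d + 5 = 13.58 − 5·1.3883 + 5 = 11.639
M − M_☉ = 11.639 − 4.83 = 6.809
L/L_☉ = 10^(−0.4 × 6.809) = 1.890×10^-3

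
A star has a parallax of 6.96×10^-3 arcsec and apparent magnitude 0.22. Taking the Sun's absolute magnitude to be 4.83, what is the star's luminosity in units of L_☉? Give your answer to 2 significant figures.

L/L_☉ ≈ 14000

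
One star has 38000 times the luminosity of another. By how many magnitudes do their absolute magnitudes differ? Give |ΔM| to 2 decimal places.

Pogson: ΔM = −2.5 log₁₀(ratio) = −2.5 log₁₀(38000) = −2.5 × 4.5798 = -11.449

|ΔM| ≈ 11.45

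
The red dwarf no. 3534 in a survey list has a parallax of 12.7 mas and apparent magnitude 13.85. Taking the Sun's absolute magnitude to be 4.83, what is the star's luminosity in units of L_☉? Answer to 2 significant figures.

L/L_☉ ≈ 0.015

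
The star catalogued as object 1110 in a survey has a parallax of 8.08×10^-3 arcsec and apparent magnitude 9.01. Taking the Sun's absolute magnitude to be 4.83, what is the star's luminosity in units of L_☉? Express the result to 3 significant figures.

d = 1/p = 1/8.08×10^-3″ = 123.8 pc
M = m − 5 log₁₀ d + 5 = 9.01 − 5·2.0926 + 5 = 3.547
M − M_☉ = 3.547 − 4.83 = -1.283
L/L_☉ = 10^(−0.4 × -1.283) = 3.260

L/L_☉ ≈ 3.26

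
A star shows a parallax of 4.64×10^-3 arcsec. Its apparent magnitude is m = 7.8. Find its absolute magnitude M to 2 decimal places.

M ≈ 1.13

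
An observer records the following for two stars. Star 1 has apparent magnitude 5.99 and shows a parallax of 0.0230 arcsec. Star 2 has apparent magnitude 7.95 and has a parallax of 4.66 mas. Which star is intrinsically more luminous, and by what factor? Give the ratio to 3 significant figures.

Star 1: d = 1/p = 1/0.0230″ = 43.48 pc
Star 1: M = m − 5 log₁₀ d + 5 = 5.99 − 5·1.6383 + 5 = 2.799
Star 2: p = 4.66 mas = 4.66×10^-3″ → d = 1/p = 214.6 pc
Star 2: M = m − 5 log₁₀ d + 5 = 7.95 − 5·2.3316 + 5 = 1.292
ΔM = M_1 − M_2 = 2.799 − (1.292) = 1.507; smaller M is more luminous → Star 2.
L ratio = 10^(0.4 |ΔM|) = 10^0.603 = 4.006

Star 2 is more luminous, by a factor of 4.01.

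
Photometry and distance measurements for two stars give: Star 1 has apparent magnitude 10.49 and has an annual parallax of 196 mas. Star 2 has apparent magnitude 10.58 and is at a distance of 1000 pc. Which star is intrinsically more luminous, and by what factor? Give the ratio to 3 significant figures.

Star 1: p = 196 mas = 0.196″ → d = 1/p = 5.102 pc
Star 1: M = m − 5 log₁₀ d + 5 = 10.49 − 5·0.7077 + 5 = 11.951
Star 2: M = m − 5 log₁₀ d + 5 = 10.58 − 5·3.0000 + 5 = 0.580
ΔM = M_1 − M_2 = 11.951 − (0.580) = 11.371; smaller M is more luminous → Star 2.
L ratio = 10^(0.4 |ΔM|) = 10^4.549 = 35360

Star 2 is more luminous, by a factor of 35400.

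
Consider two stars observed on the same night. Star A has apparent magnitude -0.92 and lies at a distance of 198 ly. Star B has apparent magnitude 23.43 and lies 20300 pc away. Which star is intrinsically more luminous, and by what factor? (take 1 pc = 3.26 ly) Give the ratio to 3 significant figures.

Star A: d = 198 ly / 3.26 = 60.74 pc
Star A: M = m − 5 log₁₀ d + 5 = -0.92 − 5·1.7834 + 5 = -4.837
Star B: M = m − 5 log₁₀ d + 5 = 23.43 − 5·4.3075 + 5 = 6.893
ΔM = M_A − M_B = -4.837 − (6.893) = -11.730; smaller M is more luminous → Star A.
L ratio = 10^(0.4 |ΔM|) = 10^4.692 = 49190

Star A is more luminous, by a factor of 49200.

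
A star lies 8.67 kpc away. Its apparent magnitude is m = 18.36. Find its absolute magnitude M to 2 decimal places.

d = 8.67 kpc = 8670 pc
5 log₁₀(d/10 pc) = 5 log₁₀(8670) − 5 = 14.690
M = m − 5 log₁₀(d/10) = 18.36 − 14.690 = 3.670

M ≈ 3.67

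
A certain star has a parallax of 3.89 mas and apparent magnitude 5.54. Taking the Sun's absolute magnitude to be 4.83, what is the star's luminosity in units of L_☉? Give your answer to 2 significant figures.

L/L_☉ ≈ 340

d = 1/p = 1000/3.89 mas = 257.1 pc
M = m − 5 log₁₀ d + 5 = 5.54 − 5·2.4101 + 5 = -1.510
M − M_☉ = -1.510 − 4.83 = -6.340
L/L_☉ = 10^(−0.4 × -6.340) = 343.6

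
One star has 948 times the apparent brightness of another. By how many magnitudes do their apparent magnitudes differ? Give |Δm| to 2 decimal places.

Pogson: Δm = −2.5 log₁₀(ratio) = −2.5 log₁₀(948) = −2.5 × 2.9768 = -7.442

|Δm| ≈ 7.44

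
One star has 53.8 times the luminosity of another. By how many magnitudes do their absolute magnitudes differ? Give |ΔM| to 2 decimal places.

Pogson: ΔM = −2.5 log₁₀(ratio) = −2.5 log₁₀(53.8) = −2.5 × 1.7308 = -4.327

|ΔM| ≈ 4.33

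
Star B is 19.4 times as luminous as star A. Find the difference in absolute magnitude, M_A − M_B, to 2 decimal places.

M_A − M_B ≈ 3.22

Pogson: ΔM = −2.5 log₁₀(ratio) = −2.5 log₁₀(19.4) = −2.5 × 1.2878 = -3.220
Star B is brighter so has the smaller magnitude: M_A − M_B is positive.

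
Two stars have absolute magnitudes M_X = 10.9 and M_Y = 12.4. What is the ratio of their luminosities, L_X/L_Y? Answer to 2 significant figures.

L_X/L_Y ≈ 4.0

ΔM = M_X − M_Y = -1.5
L_X/L_Y = 10^(−0.4 ΔM) = 10^0.600 = 3.981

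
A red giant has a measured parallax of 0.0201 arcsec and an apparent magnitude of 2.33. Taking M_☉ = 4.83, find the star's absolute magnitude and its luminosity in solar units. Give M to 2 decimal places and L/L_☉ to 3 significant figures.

d = 1/p = 1/0.0201″ = 49.75 pc
M = m − 5 log₁₀ d + 5 = 2.33 − 5·1.6968 + 5 = -1.154
M − M_☉ = -1.154 − 4.83 = -5.984
L/L_☉ = 10^(−0.4 × -5.984) = 247.5

M ≈ -1.15; L/L_☉ ≈ 248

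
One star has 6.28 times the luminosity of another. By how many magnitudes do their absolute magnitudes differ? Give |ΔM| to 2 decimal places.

Pogson: ΔM = −2.5 log₁₀(ratio) = −2.5 log₁₀(6.28) = −2.5 × 0.7980 = -1.995

|ΔM| ≈ 1.99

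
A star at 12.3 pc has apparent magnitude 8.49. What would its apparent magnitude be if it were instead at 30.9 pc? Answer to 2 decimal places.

m ≈ 10.49

Flux ∝ 1/d², so Δm = 5 log₁₀(d₂/d₁) = 5 log₁₀(30.9/12.3) = 2.000
m₂ = m₁ + Δm = 8.49 + (2.000) = 10.490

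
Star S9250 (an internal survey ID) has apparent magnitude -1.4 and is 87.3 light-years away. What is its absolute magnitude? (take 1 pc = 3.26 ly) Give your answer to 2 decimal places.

d = 87.3 ly / 3.26 = 26.78 pc
5 log₁₀(d/10 pc) = 5 log₁₀(26.78) − 5 = 2.139
M = m − 5 log₁₀(d/10) = -1.4 − 2.139 = -3.539

M ≈ -3.54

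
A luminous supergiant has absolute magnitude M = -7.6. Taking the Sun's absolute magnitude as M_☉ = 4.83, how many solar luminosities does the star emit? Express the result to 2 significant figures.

L/L_☉ ≈ 94000

M − M_☉ = -7.6 − 4.83 = -12.430
L/L_☉ = 10^(−0.4 (M − M_☉)) = 10^4.972 = 93760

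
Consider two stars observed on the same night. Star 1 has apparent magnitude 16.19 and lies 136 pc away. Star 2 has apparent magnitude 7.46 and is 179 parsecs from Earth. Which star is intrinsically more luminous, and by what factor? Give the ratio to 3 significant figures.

Star 2 is more luminous, by a factor of 5380.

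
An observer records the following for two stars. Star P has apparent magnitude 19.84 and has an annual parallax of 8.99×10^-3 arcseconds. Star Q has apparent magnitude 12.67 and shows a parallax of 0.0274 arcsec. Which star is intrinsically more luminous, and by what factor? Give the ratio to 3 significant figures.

Star P: d = 1/p = 1/8.99×10^-3″ = 111.2 pc
Star P: M = m − 5 log₁₀ d + 5 = 19.84 − 5·2.0462 + 5 = 14.609
Star Q: d = 1/p = 1/0.0274″ = 36.50 pc
Star Q: M = m − 5 log₁₀ d + 5 = 12.67 − 5·1.5622 + 5 = 9.859
ΔM = M_P − M_Q = 14.609 − (9.859) = 4.750; smaller M is more luminous → Star Q.
L ratio = 10^(0.4 |ΔM|) = 10^1.900 = 79.44

Star Q is more luminous, by a factor of 79.4.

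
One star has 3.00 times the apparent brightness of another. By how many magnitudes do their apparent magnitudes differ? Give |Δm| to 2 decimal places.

|Δm| ≈ 1.19

Pogson: Δm = −2.5 log₁₀(ratio) = −2.5 log₁₀(3.00) = −2.5 × 0.4771 = -1.193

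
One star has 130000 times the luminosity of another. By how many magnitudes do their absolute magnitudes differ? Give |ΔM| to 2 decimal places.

Pogson: ΔM = −2.5 log₁₀(ratio) = −2.5 log₁₀(130000) = −2.5 × 5.1139 = -12.785

|ΔM| ≈ 12.78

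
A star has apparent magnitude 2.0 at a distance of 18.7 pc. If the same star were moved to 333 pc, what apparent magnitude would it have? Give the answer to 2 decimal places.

m ≈ 8.25

Flux ∝ 1/d², so Δm = 5 log₁₀(d₂/d₁) = 5 log₁₀(333/18.7) = 6.253
m₂ = m₁ + Δm = 2.0 + (6.253) = 8.253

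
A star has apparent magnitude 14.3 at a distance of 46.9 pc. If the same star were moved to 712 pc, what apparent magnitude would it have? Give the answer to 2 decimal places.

m ≈ 20.21

Flux ∝ 1/d², so Δm = 5 log₁₀(d₂/d₁) = 5 log₁₀(712/46.9) = 5.907
m₂ = m₁ + Δm = 14.3 + (5.907) = 20.207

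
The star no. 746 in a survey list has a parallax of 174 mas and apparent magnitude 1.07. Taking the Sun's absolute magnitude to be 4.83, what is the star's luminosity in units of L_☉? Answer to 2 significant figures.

L/L_☉ ≈ 11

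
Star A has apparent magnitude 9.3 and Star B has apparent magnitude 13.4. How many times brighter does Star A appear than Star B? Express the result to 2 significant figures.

44

Magnitude difference = -4.1
Flux ratio = 10^(−0.4 Δm) = 10^(−0.4 × -4.1) = 10^1.640 = 43.65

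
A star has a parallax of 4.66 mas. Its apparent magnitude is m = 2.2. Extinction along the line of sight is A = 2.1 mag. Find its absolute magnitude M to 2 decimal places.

p = 4.66 mas = 4.66×10^-3″ → d = 1/p = 214.6 pc
5 log₁₀(d/10 pc) = 5 log₁₀(214.6) − 5 = 6.658
M = m − 5 log₁₀(d/10) − A = 2.2 − 6.658 − 2.1 = -6.558

M ≈ -6.56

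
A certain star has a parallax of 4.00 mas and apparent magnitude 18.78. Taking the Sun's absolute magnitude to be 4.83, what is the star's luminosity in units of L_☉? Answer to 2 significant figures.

d = 1/p = 1000/4.00 mas = 250.0 pc
M = m − 5 log₁₀ d + 5 = 18.78 − 5·2.3979 + 5 = 11.790
M − M_☉ = 11.790 − 4.83 = 6.960
L/L_☉ = 10^(−0.4 × 6.960) = 1.644×10^-3

L/L_☉ ≈ 1.6×10^-3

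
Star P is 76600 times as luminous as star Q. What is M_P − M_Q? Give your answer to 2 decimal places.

M_P − M_Q ≈ -12.21

Pogson: ΔM = −2.5 log₁₀(ratio) = −2.5 log₁₀(76600) = −2.5 × 4.8842 = -12.211
Star P is brighter, so it has the smaller magnitude: the difference is negative.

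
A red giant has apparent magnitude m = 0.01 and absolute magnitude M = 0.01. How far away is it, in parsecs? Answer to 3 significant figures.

d ≈ 10.0 pc

μ = m − M = 0.000
m − M = 5 log₁₀ d − 5
log₁₀ d = (m − M)/5 + 1 = 1.0000
d = 10^1.0000 = 10.00 pc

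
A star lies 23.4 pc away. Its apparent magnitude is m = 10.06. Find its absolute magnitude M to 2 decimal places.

M ≈ 8.21

5 log₁₀(d/10 pc) = 5 log₁₀(23.40) − 5 = 1.846
M = m − 5 log₁₀(d/10) = 10.06 − 1.846 = 8.214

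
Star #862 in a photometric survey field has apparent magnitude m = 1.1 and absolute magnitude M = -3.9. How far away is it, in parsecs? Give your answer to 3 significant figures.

Distance modulus: m − M = 1.1 − (-3.9) = 5.000
m − M = 5 log₁₀ d − 5
log₁₀ d = (m − M)/5 + 1 = 2.0000
d = 10^2.0000 = 100.0 pc

d ≈ 100 pc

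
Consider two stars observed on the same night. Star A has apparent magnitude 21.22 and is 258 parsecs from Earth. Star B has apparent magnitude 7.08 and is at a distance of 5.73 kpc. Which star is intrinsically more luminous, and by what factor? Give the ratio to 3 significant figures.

Star A: M = m − 5 log₁₀ d + 5 = 21.22 − 5·2.4116 + 5 = 14.162
Star B: d = 5.73 kpc = 5730 pc
Star B: M = m − 5 log₁₀ d + 5 = 7.08 − 5·3.7582 + 5 = -6.711
ΔM = M_A − M_B = 14.162 − (-6.711) = 20.873; smaller M is more luminous → Star B.
L ratio = 10^(0.4 |ΔM|) = 10^8.349 = 2.234×10^8

Star B is more luminous, by a factor of 2.23×10^8.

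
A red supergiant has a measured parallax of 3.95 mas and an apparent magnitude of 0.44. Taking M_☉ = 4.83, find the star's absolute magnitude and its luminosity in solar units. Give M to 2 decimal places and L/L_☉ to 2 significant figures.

M ≈ -6.58; L/L_☉ ≈ 37000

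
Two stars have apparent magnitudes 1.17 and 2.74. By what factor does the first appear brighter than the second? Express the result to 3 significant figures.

4.25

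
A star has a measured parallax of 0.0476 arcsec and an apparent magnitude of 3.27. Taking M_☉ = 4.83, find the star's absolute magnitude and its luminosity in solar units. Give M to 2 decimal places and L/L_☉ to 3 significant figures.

M ≈ 1.66; L/L_☉ ≈ 18.6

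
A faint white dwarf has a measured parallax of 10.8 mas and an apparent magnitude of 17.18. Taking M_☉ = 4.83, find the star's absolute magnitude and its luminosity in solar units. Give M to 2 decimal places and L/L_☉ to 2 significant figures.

M ≈ 12.35; L/L_☉ ≈ 9.8×10^-4

d = 1/p = 1000/10.8 mas = 92.59 pc
M = m − 5 log₁₀ d + 5 = 17.18 − 5·1.9666 + 5 = 12.347
M − M_☉ = 12.347 − 4.83 = 7.517
L/L_☉ = 10^(−0.4 × 7.517) = 9.844×10^-4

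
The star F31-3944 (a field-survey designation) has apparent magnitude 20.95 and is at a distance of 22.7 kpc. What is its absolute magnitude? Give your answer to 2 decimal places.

M ≈ 4.17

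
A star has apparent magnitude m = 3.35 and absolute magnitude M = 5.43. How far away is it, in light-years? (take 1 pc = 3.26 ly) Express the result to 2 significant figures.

d ≈ 13 ly

Distance modulus: m − M = 3.35 − (5.43) = -2.080
m − M = 5 log₁₀ d − 5
log₁₀ d = (m − M)/5 + 1 = 0.5840
d = 10^0.5840 = 3.837 pc
= 12.51 ly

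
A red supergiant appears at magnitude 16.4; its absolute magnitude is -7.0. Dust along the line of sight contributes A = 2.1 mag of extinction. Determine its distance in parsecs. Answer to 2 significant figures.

d ≈ 180000 pc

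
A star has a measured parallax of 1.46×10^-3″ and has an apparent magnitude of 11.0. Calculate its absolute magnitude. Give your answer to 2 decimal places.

M ≈ 1.82

d = 1/p = 1/1.46×10^-3″ = 684.9 pc
5 log₁₀(d/10 pc) = 5 log₁₀(684.9) − 5 = 9.178
M = m − 5 log₁₀(d/10) = 11.0 − 9.178 = 1.822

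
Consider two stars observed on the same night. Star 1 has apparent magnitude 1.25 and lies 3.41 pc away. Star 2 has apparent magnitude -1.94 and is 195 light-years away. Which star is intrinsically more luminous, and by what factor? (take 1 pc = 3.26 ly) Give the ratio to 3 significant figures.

Star 2 is more luminous, by a factor of 5810.

Star 1: M = m − 5 log₁₀ d + 5 = 1.25 − 5·0.5328 + 5 = 3.586
Star 2: d = 195 ly / 3.26 = 59.82 pc
Star 2: M = m − 5 log₁₀ d + 5 = -1.94 − 5·1.7768 + 5 = -5.824
ΔM = M_1 − M_2 = 3.586 − (-5.824) = 9.410; smaller M is more luminous → Star 2.
L ratio = 10^(0.4 |ΔM|) = 10^3.764 = 5809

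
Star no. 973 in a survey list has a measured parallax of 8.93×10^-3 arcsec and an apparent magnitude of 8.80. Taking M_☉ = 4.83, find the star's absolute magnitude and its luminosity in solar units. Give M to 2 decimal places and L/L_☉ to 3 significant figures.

M ≈ 3.55; L/L_☉ ≈ 3.24

d = 1/p = 1/8.93×10^-3″ = 112.0 pc
M = m − 5 log₁₀ d + 5 = 8.80 − 5·2.0491 + 5 = 3.554
M − M_☉ = 3.554 − 4.83 = -1.276
L/L_☉ = 10^(−0.4 × -1.276) = 3.238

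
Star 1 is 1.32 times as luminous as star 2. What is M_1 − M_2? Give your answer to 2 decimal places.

Pogson: ΔM = −2.5 log₁₀(ratio) = −2.5 log₁₀(1.32) = −2.5 × 0.1206 = -0.301
Star 1 is brighter, so it has the smaller magnitude: the difference is negative.

M_1 − M_2 ≈ -0.30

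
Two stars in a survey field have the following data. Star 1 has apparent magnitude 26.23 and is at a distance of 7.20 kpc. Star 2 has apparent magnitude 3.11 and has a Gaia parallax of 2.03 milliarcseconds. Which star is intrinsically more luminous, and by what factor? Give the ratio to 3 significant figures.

Star 2 is more luminous, by a factor of 8.29×10^6.

Star 1: d = 7.20 kpc = 7200 pc
Star 1: M = m − 5 log₁₀ d + 5 = 26.23 − 5·3.8573 + 5 = 11.943
Star 2: p = 2.03 mas = 2.03×10^-3″ → d = 1/p = 492.6 pc
Star 2: M = m − 5 log₁₀ d + 5 = 3.11 − 5·2.6925 + 5 = -5.353
ΔM = M_1 − M_2 = 11.943 − (-5.353) = 17.296; smaller M is more luminous → Star 2.
L ratio = 10^(0.4 |ΔM|) = 10^6.918 = 8.286×10^6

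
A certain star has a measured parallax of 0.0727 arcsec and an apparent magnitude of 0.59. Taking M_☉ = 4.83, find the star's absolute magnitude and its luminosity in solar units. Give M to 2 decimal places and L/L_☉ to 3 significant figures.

M ≈ -0.10; L/L_☉ ≈ 94.0

d = 1/p = 1/0.0727″ = 13.76 pc
M = m − 5 log₁₀ d + 5 = 0.59 − 5·1.1385 + 5 = -0.102
M − M_☉ = -0.102 − 4.83 = -4.932
L/L_☉ = 10^(−0.4 × -4.932) = 93.96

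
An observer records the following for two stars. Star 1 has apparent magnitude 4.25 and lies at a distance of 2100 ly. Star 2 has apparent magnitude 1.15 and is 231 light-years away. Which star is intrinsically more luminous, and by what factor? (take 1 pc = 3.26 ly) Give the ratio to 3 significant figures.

Star 1: d = 2100 ly / 3.26 = 644.2 pc
Star 1: M = m − 5 log₁₀ d + 5 = 4.25 − 5·2.8090 + 5 = -4.795
Star 2: d = 231 ly / 3.26 = 70.86 pc
Star 2: M = m − 5 log₁₀ d + 5 = 1.15 − 5·1.8504 + 5 = -3.102
ΔM = M_1 − M_2 = -4.795 − (-3.102) = -1.693; smaller M is more luminous → Star 1.
L ratio = 10^(0.4 |ΔM|) = 10^0.677 = 4.756

Star 1 is more luminous, by a factor of 4.76.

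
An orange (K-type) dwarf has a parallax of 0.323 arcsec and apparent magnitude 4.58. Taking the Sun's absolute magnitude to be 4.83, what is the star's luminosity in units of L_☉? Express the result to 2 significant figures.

L/L_☉ ≈ 0.12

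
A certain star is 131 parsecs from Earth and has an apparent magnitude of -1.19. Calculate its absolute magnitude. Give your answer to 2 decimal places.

M ≈ -6.78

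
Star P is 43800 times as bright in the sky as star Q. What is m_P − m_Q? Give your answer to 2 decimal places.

Pogson: Δm = −2.5 log₁₀(ratio) = −2.5 log₁₀(43800) = −2.5 × 4.6415 = -11.604
Star P is brighter, so it has the smaller magnitude: the difference is negative.

m_P − m_Q ≈ -11.60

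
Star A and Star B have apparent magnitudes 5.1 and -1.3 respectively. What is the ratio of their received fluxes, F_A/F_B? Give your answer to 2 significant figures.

Magnitude difference = 6.4
Flux ratio = 10^(−0.4 Δm) = 10^(−0.4 × 6.4) = 10^-2.560 = 2.754×10^-3

F_A/F_B ≈ 2.8×10^-3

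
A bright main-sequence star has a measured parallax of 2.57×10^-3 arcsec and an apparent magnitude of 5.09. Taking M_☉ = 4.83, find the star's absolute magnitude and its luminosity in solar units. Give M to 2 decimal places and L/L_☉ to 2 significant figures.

M ≈ -2.86; L/L_☉ ≈ 1200

d = 1/p = 1/2.57×10^-3″ = 389.1 pc
M = m − 5 log₁₀ d + 5 = 5.09 − 5·2.5901 + 5 = -2.860
M − M_☉ = -2.860 − 4.83 = -7.690
L/L_☉ = 10^(−0.4 × -7.690) = 1192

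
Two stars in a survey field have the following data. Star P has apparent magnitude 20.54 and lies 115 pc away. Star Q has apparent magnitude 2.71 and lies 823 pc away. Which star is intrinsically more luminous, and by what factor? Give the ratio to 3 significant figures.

Star P: M = m − 5 log₁₀ d + 5 = 20.54 − 5·2.0607 + 5 = 15.237
Star Q: M = m − 5 log₁₀ d + 5 = 2.71 − 5·2.9154 + 5 = -6.867
ΔM = M_P − M_Q = 15.237 − (-6.867) = 22.104; smaller M is more luminous → Star Q.
L ratio = 10^(0.4 |ΔM|) = 10^8.841 = 6.941×10^8

Star Q is more luminous, by a factor of 6.94×10^8.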